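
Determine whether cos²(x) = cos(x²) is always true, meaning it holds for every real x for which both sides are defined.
No, this is NOT an identity.

Claim: cos²(x) = cos(x²).
Test a specific point where both sides are defined: x = π/2.
LHS = cos²(x) ≈ 0.0000
RHS = cos(x²) ≈ -0.7812
Since 0.0000 ≠ -0.7812, the equation fails at this point, so it cannot hold for every real x for which both sides are defined.
cos²(x) means (cos x)², squaring the output; cos(x²) squares the input. These are different functions.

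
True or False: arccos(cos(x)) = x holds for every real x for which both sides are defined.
Claim: arccos(cos(x)) = x.
Test a specific point where both sides are defined: x = -π/3.
LHS = arccos(cos(x)) ≈ 1.0472
RHS = x ≈ -1.0472
Since 1.0472 ≠ -1.0472, the equation fails at this point, so it cannot hold for every real x for which both sides are defined.
arccos only returns values in [0, π], so arccos(cos(x)) = x holds only for x in that interval, not for all real x.

Conclusion: False.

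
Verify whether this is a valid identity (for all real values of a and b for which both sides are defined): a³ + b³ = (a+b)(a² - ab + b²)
Claim: a³ + b³ = (a+b)(a² - ab + b²).
Reasoning: Expand the right side: (a+b)(a² - ab + b²) = a³ - a²b + ab² + a²b - ab² + b³ = a³ + b³ (the middle terms cancel in pairs).
So the two sides agree for all real values of a and b for which both sides are defined.

Conclusion: Yes, this is an identity.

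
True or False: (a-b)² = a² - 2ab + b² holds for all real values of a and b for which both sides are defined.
True.

Claim: (a-b)² = a² - 2ab + b².
Reasoning: Expand: (a-b)² = (a-b)(a-b) = a·a - a·b - b·a + b·b = a² - 2ab + b².
So the two sides agree for all real values of a and b for which both sides are defined.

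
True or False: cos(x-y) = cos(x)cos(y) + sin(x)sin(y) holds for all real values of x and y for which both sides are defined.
True.

Claim: cos(x-y) = cos(x)cos(y) + sin(x)sin(y).
Reasoning: Replace y by -y in cos(x+y) = cos(x)cos(y) - sin(x)sin(y) and use cos(-y) = cos(y), sin(-y) = -sin(y): cos(x-y) = cos(x)cos(y) + sin(x)sin(y).
So the two sides agree for all real values of x and y for which both sides are defined.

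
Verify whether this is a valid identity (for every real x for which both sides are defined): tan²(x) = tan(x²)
Claim: tan²(x) = tan(x²).
Test a specific point where both sides are defined: x = π/3.
LHS = tan²(x) ≈ 3.0000
RHS = tan(x²) ≈ 1.9485
Since 3.0000 ≠ 1.9485, the equation fails at this point, so it cannot hold for every real x for which both sides are defined.
tan²(x) means (tan x)², squaring the output; tan(x²) squares the input. These are different functions.

Conclusion: No, this is NOT an identity.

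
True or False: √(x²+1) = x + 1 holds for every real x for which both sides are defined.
Claim: √(x²+1) = x + 1.
Test a specific point where both sides are defined: x = 5.
LHS = √(x²+1) ≈ 5.0990
RHS = x + 1 ≈ 6.0000
Since 5.0990 ≠ 6.0000, the equation fails at this point, so it cannot hold for every real x for which both sides are defined.
(x+1)² = x² + 2x + 1 ≠ x² + 1 unless x = 0.

Conclusion: False.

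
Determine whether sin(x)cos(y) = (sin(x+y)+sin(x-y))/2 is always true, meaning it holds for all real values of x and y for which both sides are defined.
Claim: sin(x)cos(y) = (sin(x+y)+sin(x-y))/2.
Reasoning: sin(x+y) = sin(x)cos(y) + cos(x)sin(y) and sin(x-y) = sin(x)cos(y) - cos(x)sin(y). Adding, sin(x+y) + sin(x-y) = 2sin(x)cos(y); divide by 2.
So the two sides agree for all real values of x and y for which both sides are defined.

Conclusion: Yes, this is an identity.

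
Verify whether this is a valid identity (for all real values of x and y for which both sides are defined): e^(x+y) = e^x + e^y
No, this is NOT an identity.

Claim: e^(x+y) = e^x + e^y.
Test a specific point where both sides are defined: x = 3/2, y = 1.
LHS = e^(x+y) ≈ 12.1825
RHS = e^x + e^y ≈ 7.2000
Since 12.1825 ≠ 7.2000, the equation fails at this point, so it cannot hold for all real values of x and y for which both sides are defined.
The correct rule is e^(x+y) = e^x · e^y (a product, not a sum).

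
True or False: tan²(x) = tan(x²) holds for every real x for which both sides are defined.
False.

Claim: tan²(x) = tan(x²).
Test a specific point where both sides are defined: x = π/4.
LHS = tan²(x) ≈ 1.0000
RHS = tan(x²) ≈ 0.7092
Since 1.0000 ≠ 0.7092, the equation fails at this point, so it cannot hold for every real x for which both sides are defined.
tan²(x) means (tan x)², squaring the output; tan(x²) squares the input. These are different functions.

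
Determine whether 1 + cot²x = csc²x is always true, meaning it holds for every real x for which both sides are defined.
Claim: 1 + cot²x = csc²x.
Reasoning: Start from sin²x + cos²x = 1 and divide every term by sin²x (allowed wherever cot x and csc x are defined): 1 + cot²x = 1/sin²x = csc²x.
So the two sides agree for every real x for which both sides are defined.

Conclusion: Yes, this is an identity.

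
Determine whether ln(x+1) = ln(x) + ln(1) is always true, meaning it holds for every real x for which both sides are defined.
No, this is NOT an identity.

Claim: ln(x+1) = ln(x) + ln(1).
Test a specific point where both sides are defined: x = 1/2.
LHS = ln(x+1) ≈ 0.4055
RHS = ln(x) + ln(1) ≈ -0.6931
Since 0.4055 ≠ -0.6931, the equation fails at this point, so it cannot hold for every real x for which both sides are defined.
ln(1) = 0, so the right side is just ln(x), which differs from ln(x+1).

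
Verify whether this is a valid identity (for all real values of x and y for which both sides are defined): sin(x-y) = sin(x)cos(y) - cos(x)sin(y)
Yes, this is an identity.

Claim: sin(x-y) = sin(x)cos(y) - cos(x)sin(y).
Reasoning: Replace y by -y in sin(x+y) = sin(x)cos(y) + cos(x)sin(y) and use cos(-y) = cos(y), sin(-y) = -sin(y): sin(x-y) = sin(x)cos(y) - cos(x)sin(y).
So the two sides agree for all real values of x and y for which both sides are defined.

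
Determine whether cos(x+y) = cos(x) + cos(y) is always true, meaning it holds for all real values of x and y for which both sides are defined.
Claim: cos(x+y) = cos(x) + cos(y).
Test a specific point where both sides are defined: x = -π/2, y = -π/6.
LHS = cos(x+y) ≈ -0.5000
RHS = cos(x) + cos(y) ≈ 0.8660
Since -0.5000 ≠ 0.8660, the equation fails at this point, so it cannot hold for all real values of x and y for which both sides are defined.
The correct expansion is cos(x+y) = cos(x)cos(y) - sin(x)sin(y); cosine is not additive.

Conclusion: No, this is NOT an identity.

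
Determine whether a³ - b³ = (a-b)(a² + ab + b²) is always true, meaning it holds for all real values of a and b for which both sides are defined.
Claim: a³ - b³ = (a-b)(a² + ab + b²).
Reasoning: Expand the right side: (a-b)(a² + ab + b²) = a³ + a²b + ab² - a²b - ab² - b³ = a³ - b³ (the middle terms cancel in pairs).
So the two sides agree for all real values of a and b for which both sides are defined.

Conclusion: Yes, this is an identity.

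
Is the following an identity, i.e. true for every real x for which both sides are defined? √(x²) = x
Claim: √(x²) = x.
Test a specific point where both sides are defined: x = -3.
LHS = √(x²) ≈ 3.0000
RHS = x ≈ -3.0000
Since 3.0000 ≠ -3.0000, the equation fails at this point, so it cannot hold for every real x for which both sides are defined.
√(x²) = |x|, which differs from x whenever x < 0 (both sides are defined for every real x).

Conclusion: No, this is NOT an identity.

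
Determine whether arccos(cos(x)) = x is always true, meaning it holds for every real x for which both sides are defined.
Claim: arccos(cos(x)) = x.
Test a specific point where both sides are defined: x = -π/6.
LHS = arccos(cos(x)) ≈ 0.5236
RHS = x ≈ -0.5236
Since 0.5236 ≠ -0.5236, the equation fails at this point, so it cannot hold for every real x for which both sides are defined.
arccos only returns values in [0, π], so arccos(cos(x)) = x holds only for x in that interval, not for all real x.

Conclusion: No, this is NOT an identity.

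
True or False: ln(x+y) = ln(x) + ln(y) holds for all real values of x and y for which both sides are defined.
False.

Claim: ln(x+y) = ln(x) + ln(y).
Test a specific point where both sides are defined: x = 5, y = 3.
LHS = ln(x+y) ≈ 2.0794
RHS = ln(x) + ln(y) ≈ 2.7081
Since 2.0794 ≠ 2.7081, the equation fails at this point, so it cannot hold for all real values of x and y for which both sides are defined.
ln(x) + ln(y) = ln(xy), not ln(x+y).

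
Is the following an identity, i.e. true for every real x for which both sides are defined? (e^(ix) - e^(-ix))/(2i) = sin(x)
Claim: (e^(ix) - e^(-ix))/(2i) = sin(x).
Reasoning: By Euler's formula e^(ix) = cos(x) + i·sin(x) and e^(-ix) = cos(x) - i·sin(x). Subtracting cancels the cosine terms: e^(ix) - e^(-ix) = 2i·sin(x); divide by 2i.
So the two sides agree for every real x for which both sides are defined.

Conclusion: Yes, this is an identity.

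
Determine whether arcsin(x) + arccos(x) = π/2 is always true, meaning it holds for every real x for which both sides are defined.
Claim: arcsin(x) + arccos(x) = π/2.
Reasoning: Both sides are defined for -1 ≤ x ≤ 1. Let θ = arcsin(x), so sin θ = x and θ ∈ [-π/2, π/2]. Then cos(π/2 - θ) = sin θ = x and π/2 - θ ∈ [0, π], which is exactly the range of arccos, so arccos(x) = π/2 - θ. Adding: arcsin(x) + arccos(x) = θ + (π/2 - θ) = π/2.
So the two sides agree for every real x for which both sides are defined.

Conclusion: Yes, this is an identity.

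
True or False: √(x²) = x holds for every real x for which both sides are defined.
Claim: √(x²) = x.
Test a specific point where both sides are defined: x = -3.
LHS = √(x²) ≈ 3.0000
RHS = x ≈ -3.0000
Since 3.0000 ≠ -3.0000, the equation fails at this point, so it cannot hold for every real x for which both sides are defined.
√(x²) = |x|, which differs from x whenever x < 0 (both sides are defined for every real x).

Conclusion: False.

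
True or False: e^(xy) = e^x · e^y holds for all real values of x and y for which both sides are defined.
False.

Claim: e^(xy) = e^x · e^y.
Test a specific point where both sides are defined: x = 5, y = 1.
LHS = e^(xy) ≈ 148.4132
RHS = e^x · e^y ≈ 403.4288
Since 148.4132 ≠ 403.4288, the equation fails at this point, so it cannot hold for all real values of x and y for which both sides are defined.
e^x · e^y = e^(x+y), not e^(xy).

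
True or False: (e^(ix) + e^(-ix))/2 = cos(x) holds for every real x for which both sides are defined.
Claim: (e^(ix) + e^(-ix))/2 = cos(x).
Reasoning: By Euler's formula e^(ix) = cos(x) + i·sin(x) and e^(-ix) = cos(x) - i·sin(x). Adding cancels the sine terms: e^(ix) + e^(-ix) = 2cos(x); divide by 2.
So the two sides agree for every real x for which both sides are defined.

Conclusion: True.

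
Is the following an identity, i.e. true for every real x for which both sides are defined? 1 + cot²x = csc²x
Yes, this is an identity.

Claim: 1 + cot²x = csc²x.
Reasoning: Start from sin²x + cos²x = 1 and divide every term by sin²x (allowed wherever cot x and csc x are defined): 1 + cot²x = 1/sin²x = csc²x.
So the two sides agree for every real x for which both sides are defined.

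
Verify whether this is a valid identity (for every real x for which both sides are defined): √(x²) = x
Claim: √(x²) = x.
Test a specific point where both sides are defined: x = -3.
LHS = √(x²) ≈ 3.0000
RHS = x ≈ -3.0000
Since 3.0000 ≠ -3.0000, the equation fails at this point, so it cannot hold for every real x for which both sides are defined.
√(x²) = |x|, which differs from x whenever x < 0 (both sides are defined for every real x).

Conclusion: No, this is NOT an identity.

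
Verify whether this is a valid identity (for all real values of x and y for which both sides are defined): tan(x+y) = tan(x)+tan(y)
Claim: tan(x+y) = tan(x)+tan(y).
Test a specific point where both sides are defined: x = π/4, y = π/6.
LHS = tan(x+y) ≈ 3.7321
RHS = tan(x)+tan(y) ≈ 1.5774
Since 3.7321 ≠ 1.5774, the equation fails at this point, so it cannot hold for all real values of x and y for which both sides are defined.
The correct formula is tan(x+y) = (tan(x) + tan(y))/(1 - tan(x)tan(y)).

Conclusion: No, this is NOT an identity.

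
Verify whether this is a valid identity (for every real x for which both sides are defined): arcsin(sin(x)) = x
No, this is NOT an identity.

Claim: arcsin(sin(x)) = x.
Test a specific point where both sides are defined: x = 2π/3.
LHS = arcsin(sin(x)) ≈ 1.0472
RHS = x ≈ 2.0944
Since 1.0472 ≠ 2.0944, the equation fails at this point, so it cannot hold for every real x for which both sides are defined.
arcsin only returns values in [-π/2, π/2], so arcsin(sin(x)) = x holds only for x in that interval, not for all real x.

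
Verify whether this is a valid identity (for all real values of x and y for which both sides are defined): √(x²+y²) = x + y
No, this is NOT an identity.

Claim: √(x²+y²) = x + y.
Test a specific point where both sides are defined: x = -1, y = 1.
LHS = √(x²+y²) ≈ 1.4142
RHS = x + y ≈ 0.0000
Since 1.4142 ≠ 0.0000, the equation fails at this point, so it cannot hold for all real values of x and y for which both sides are defined.
(x+y)² = x² + 2xy + y², not x² + y², so the square root does not split this way.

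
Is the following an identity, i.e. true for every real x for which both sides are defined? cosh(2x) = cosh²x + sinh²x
Claim: cosh(2x) = cosh²x + sinh²x.
Reasoning: cosh²x = (e^(2x) + 2 + e^(-2x))/4 and sinh²x = (e^(2x) - 2 + e^(-2x))/4. Adding gives (2e^(2x) + 2e^(-2x))/4 = (e^(2x) + e^(-2x))/2 = cosh(2x).
So the two sides agree for every real x for which both sides are defined.

Conclusion: Yes, this is an identity.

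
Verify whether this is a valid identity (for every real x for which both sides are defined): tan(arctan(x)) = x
Yes, this is an identity.

Claim: tan(arctan(x)) = x.
Reasoning: For every real x, arctan(x) is by definition the angle in (-π/2, π/2) whose tangent equals x. Taking the tangent of that angle returns x.
So the two sides agree for every real x for which both sides are defined.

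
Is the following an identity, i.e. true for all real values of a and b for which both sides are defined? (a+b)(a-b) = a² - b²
Claim: (a+b)(a-b) = a² - b².
Reasoning: Expand: (a+b)(a-b) = a² - ab + ba - b² = a² - b² (the cross terms cancel).
So the two sides agree for all real values of a and b for which both sides are defined.

Conclusion: Yes, this is an identity.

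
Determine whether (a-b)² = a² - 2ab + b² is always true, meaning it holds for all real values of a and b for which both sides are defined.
Yes, this is an identity.

Claim: (a-b)² = a² - 2ab + b².
Reasoning: Expand: (a-b)² = (a-b)(a-b) = a·a - a·b - b·a + b·b = a² - 2ab + b².
So the two sides agree for all real values of a and b for which both sides are defined.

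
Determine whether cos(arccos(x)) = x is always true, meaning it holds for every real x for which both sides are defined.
Claim: cos(arccos(x)) = x.
Reasoning: For -1 ≤ x ≤ 1 (where arccos is defined), arccos(x) is by definition an angle whose cosine equals x. Taking the cosine of that angle returns x. (Note the other order, arccos(cos x) = x, is NOT an identity.)
So the two sides agree for every real x for which both sides are defined.

Conclusion: Yes, this is an identity.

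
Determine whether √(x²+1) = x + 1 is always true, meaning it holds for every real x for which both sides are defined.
No, this is NOT an identity.

Claim: √(x²+1) = x + 1.
Test a specific point where both sides are defined: x = 1.
LHS = √(x²+1) ≈ 1.4142
RHS = x + 1 ≈ 2.0000
Since 1.4142 ≠ 2.0000, the equation fails at this point, so it cannot hold for every real x for which both sides are defined.
(x+1)² = x² + 2x + 1 ≠ x² + 1 unless x = 0.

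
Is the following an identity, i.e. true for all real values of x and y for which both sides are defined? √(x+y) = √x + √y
No, this is NOT an identity.

Claim: √(x+y) = √x + √y.
Test a specific point where both sides are defined: x = 1, y = 3.
LHS = √(x+y) ≈ 2.0000
RHS = √x + √y ≈ 2.7321
Since 2.0000 ≠ 2.7321, the equation fails at this point, so it cannot hold for all real values of x and y for which both sides are defined.
Squaring the right side gives x + 2√(xy) + y, not x + y.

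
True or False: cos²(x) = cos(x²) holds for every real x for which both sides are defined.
Claim: cos²(x) = cos(x²).
Test a specific point where both sides are defined: x = π/4.
LHS = cos²(x) ≈ 0.5000
RHS = cos(x²) ≈ 0.8157
Since 0.5000 ≠ 0.8157, the equation fails at this point, so it cannot hold for every real x for which both sides are defined.
cos²(x) means (cos x)², squaring the output; cos(x²) squares the input. These are different functions.

Conclusion: False.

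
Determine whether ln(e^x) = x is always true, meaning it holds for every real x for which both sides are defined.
Yes, this is an identity.

Claim: ln(e^x) = x.
Reasoning: ln is the inverse of the exponential: ln(e^x) asks for the exponent p with e^p = e^x, and since e^p is one-to-one that exponent is p = x.
So the two sides agree for every real x for which both sides are defined.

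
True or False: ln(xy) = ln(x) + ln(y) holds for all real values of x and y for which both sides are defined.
Claim: ln(xy) = ln(x) + ln(y).
Reasoning: Both sides are simultaneously defined only when x, y > 0. Write x = e^p, y = e^q (p = ln x, q = ln y). Then xy = e^p · e^q = e^(p+q), so ln(xy) = p + q = ln(x) + ln(y).
So the two sides agree for all real values of x and y for which both sides are defined.

Conclusion: True.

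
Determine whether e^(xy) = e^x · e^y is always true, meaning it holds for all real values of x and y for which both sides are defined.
Claim: e^(xy) = e^x · e^y.
Test a specific point where both sides are defined: x = 1/2, y = 5.
LHS = e^(xy) ≈ 12.1825
RHS = e^x · e^y ≈ 244.6919
Since 12.1825 ≠ 244.6919, the equation fails at this point, so it cannot hold for all real values of x and y for which both sides are defined.
e^x · e^y = e^(x+y), not e^(xy).

Conclusion: No, this is NOT an identity.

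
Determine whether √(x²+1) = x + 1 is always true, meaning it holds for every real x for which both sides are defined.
Claim: √(x²+1) = x + 1.
Test a specific point where both sides are defined: x = -2.
LHS = √(x²+1) ≈ 2.2361
RHS = x + 1 ≈ -1.0000
Since 2.2361 ≠ -1.0000, the equation fails at this point, so it cannot hold for every real x for which both sides are defined.
(x+1)² = x² + 2x + 1 ≠ x² + 1 unless x = 0.

Conclusion: No, this is NOT an identity.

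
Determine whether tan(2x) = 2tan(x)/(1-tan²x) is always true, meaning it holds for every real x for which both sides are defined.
Claim: tan(2x) = 2tan(x)/(1-tan²x).
Reasoning: tan(2x) = sin(2x)/cos(2x) = 2sin(x)cos(x) / (cos²x - sin²x). Divide numerator and denominator by cos²x: 2tan(x) / (1 - tan²x).
So the two sides agree for every real x for which both sides are defined.

Conclusion: Yes, this is an identity.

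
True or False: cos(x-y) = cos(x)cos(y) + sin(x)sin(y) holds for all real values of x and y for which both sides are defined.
Claim: cos(x-y) = cos(x)cos(y) + sin(x)sin(y).
Reasoning: Replace y by -y in cos(x+y) = cos(x)cos(y) - sin(x)sin(y) and use cos(-y) = cos(y), sin(-y) = -sin(y): cos(x-y) = cos(x)cos(y) + sin(x)sin(y).
So the two sides agree for all real values of x and y for which both sides are defined.

Conclusion: True.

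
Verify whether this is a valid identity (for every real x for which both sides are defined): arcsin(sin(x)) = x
Claim: arcsin(sin(x)) = x.
Test a specific point where both sides are defined: x = π.
LHS = arcsin(sin(x)) ≈ 0.0000
RHS = x ≈ 3.1416
Since 0.0000 ≠ 3.1416, the equation fails at this point, so it cannot hold for every real x for which both sides are defined.
arcsin only returns values in [-π/2, π/2], so arcsin(sin(x)) = x holds only for x in that interval, not for all real x.

Conclusion: No, this is NOT an identity.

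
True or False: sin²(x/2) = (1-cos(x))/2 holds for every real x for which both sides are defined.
True.

Claim: sin²(x/2) = (1-cos(x))/2.
Reasoning: Use cos(2θ) = 1 - 2sin²θ with θ = x/2: cos(x) = 1 - 2sin²(x/2). Solving for sin²(x/2) gives (1 - cos(x))/2.
So the two sides agree for every real x for which both sides are defined.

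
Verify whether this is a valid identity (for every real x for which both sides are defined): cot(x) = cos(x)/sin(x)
Claim: cot(x) = cos(x)/sin(x).
Reasoning: cot(x) is defined as 1/tan(x) = 1/(sin(x)/cos(x)) = cos(x)/sin(x), wherever sin(x) ≠ 0.
So the two sides agree for every real x for which both sides are defined.

Conclusion: Yes, this is an identity.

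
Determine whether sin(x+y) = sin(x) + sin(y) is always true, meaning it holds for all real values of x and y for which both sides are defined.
Claim: sin(x+y) = sin(x) + sin(y).
Test a specific point where both sides are defined: x = -π/6, y = 3π/4.
LHS = sin(x+y) ≈ 0.9659
RHS = sin(x) + sin(y) ≈ 0.2071
Since 0.9659 ≠ 0.2071, the equation fails at this point, so it cannot hold for all real values of x and y for which both sides are defined.
The correct expansion is sin(x+y) = sin(x)cos(y) + cos(x)sin(y); sine is not additive.

Conclusion: No, this is NOT an identity.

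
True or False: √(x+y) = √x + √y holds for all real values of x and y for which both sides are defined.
Claim: √(x+y) = √x + √y.
Test a specific point where both sides are defined: x = 4, y = 1.
LHS = √(x+y) ≈ 2.2361
RHS = √x + √y ≈ 3.0000
Since 2.2361 ≠ 3.0000, the equation fails at this point, so it cannot hold for all real values of x and y for which both sides are defined.
Squaring the right side gives x + 2√(xy) + y, not x + y.

Conclusion: False.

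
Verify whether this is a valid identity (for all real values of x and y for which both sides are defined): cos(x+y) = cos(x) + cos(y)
No, this is NOT an identity.

Claim: cos(x+y) = cos(x) + cos(y).
Test a specific point where both sides are defined: x = -π/2, y = -π/2.
LHS = cos(x+y) ≈ -1.0000
RHS = cos(x) + cos(y) ≈ 0.0000
Since -1.0000 ≠ 0.0000, the equation fails at this point, so it cannot hold for all real values of x and y for which both sides are defined.
The correct expansion is cos(x+y) = cos(x)cos(y) - sin(x)sin(y); cosine is not additive.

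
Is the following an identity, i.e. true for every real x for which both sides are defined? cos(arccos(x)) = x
Claim: cos(arccos(x)) = x.
Reasoning: For -1 ≤ x ≤ 1 (where arccos is defined), arccos(x) is by definition an angle whose cosine equals x. Taking the cosine of that angle returns x. (Note the other order, arccos(cos x) = x, is NOT an identity.)
So the two sides agree for every real x for which both sides are defined.

Conclusion: Yes, this is an identity.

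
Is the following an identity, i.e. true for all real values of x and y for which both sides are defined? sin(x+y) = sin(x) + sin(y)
No, this is NOT an identity.

Claim: sin(x+y) = sin(x) + sin(y).
Test a specific point where both sides are defined: x = 3π/4, y = π/3.
LHS = sin(x+y) ≈ -0.2588
RHS = sin(x) + sin(y) ≈ 1.5731
Since -0.2588 ≠ 1.5731, the equation fails at this point, so it cannot hold for all real values of x and y for which both sides are defined.
The correct expansion is sin(x+y) = sin(x)cos(y) + cos(x)sin(y); sine is not additive.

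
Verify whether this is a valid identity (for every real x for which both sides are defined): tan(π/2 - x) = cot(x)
Claim: tan(π/2 - x) = cot(x).
Reasoning: tan(π/2 - x) = sin(π/2 - x)/cos(π/2 - x) = cos(x)/sin(x) = cot(x), using the cofunction identities sin(π/2 - x) = cos(x) and cos(π/2 - x) = sin(x).
So the two sides agree for every real x for which both sides are defined.

Conclusion: Yes, this is an identity.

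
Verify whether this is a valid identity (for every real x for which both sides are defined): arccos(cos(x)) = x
No, this is NOT an identity.

Claim: arccos(cos(x)) = x.
Test a specific point where both sides are defined: x = -π/6.
LHS = arccos(cos(x)) ≈ 0.5236
RHS = x ≈ -0.5236
Since 0.5236 ≠ -0.5236, the equation fails at this point, so it cannot hold for every real x for which both sides are defined.
arccos only returns values in [0, π], so arccos(cos(x)) = x holds only for x in that interval, not for all real x.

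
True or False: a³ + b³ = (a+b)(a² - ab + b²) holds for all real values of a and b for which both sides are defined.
Claim: a³ + b³ = (a+b)(a² - ab + b²).
Reasoning: Expand the right side: (a+b)(a² - ab + b²) = a³ - a²b + ab² + a²b - ab² + b³ = a³ + b³ (the middle terms cancel in pairs).
So the two sides agree for all real values of a and b for which both sides are defined.

Conclusion: True.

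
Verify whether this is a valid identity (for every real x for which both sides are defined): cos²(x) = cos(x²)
No, this is NOT an identity.

Claim: cos²(x) = cos(x²).
Test a specific point where both sides are defined: x = π/6.
LHS = cos²(x) ≈ 0.7500
RHS = cos(x²) ≈ 0.9627
Since 0.7500 ≠ 0.9627, the equation fails at this point, so it cannot hold for every real x for which both sides are defined.
cos²(x) means (cos x)², squaring the output; cos(x²) squares the input. These are different functions.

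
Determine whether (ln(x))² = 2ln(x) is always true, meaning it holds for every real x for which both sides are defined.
Claim: (ln(x))² = 2ln(x).
Test a specific point where both sides are defined: x = 3/2.
LHS = (ln(x))² ≈ 0.1644
RHS = 2ln(x) ≈ 0.8109
Since 0.1644 ≠ 0.8109, the equation fails at this point, so it cannot hold for every real x for which both sides are defined.
2ln(x) equals ln(x²), which is not the same as (ln x)².

Conclusion: No, this is NOT an identity.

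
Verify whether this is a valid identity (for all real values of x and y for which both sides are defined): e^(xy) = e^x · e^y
No, this is NOT an identity.

Claim: e^(xy) = e^x · e^y.
Test a specific point where both sides are defined: x = 3, y = -2.
LHS = e^(xy) ≈ 0.0025
RHS = e^x · e^y ≈ 2.7183
Since 0.0025 ≠ 2.7183, the equation fails at this point, so it cannot hold for all real values of x and y for which both sides are defined.
e^x · e^y = e^(x+y), not e^(xy).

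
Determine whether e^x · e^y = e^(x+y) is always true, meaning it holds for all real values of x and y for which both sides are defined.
Yes, this is an identity.

Claim: e^x · e^y = e^(x+y).
Reasoning: This is the law of exponents for a common base: multiplying powers adds exponents. E.g. from the series, (Σ x^j/j!)(Σ y^k/k!) = Σ_m (Σ_{j+k=m} x^j y^k/(j!k!)) = Σ_m (x+y)^m/m! by the binomial theorem.
So the two sides agree for all real values of x and y for which both sides are defined.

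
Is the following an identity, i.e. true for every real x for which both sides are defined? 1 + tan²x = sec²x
Claim: 1 + tan²x = sec²x.
Reasoning: Start from sin²x + cos²x = 1 and divide every term by cos²x (allowed wherever tan x and sec x are defined): tan²x + 1 = 1/cos²x = sec²x.
So the two sides agree for every real x for which both sides are defined.

Conclusion: Yes, this is an identity.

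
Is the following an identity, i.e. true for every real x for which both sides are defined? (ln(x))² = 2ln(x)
No, this is NOT an identity.

Claim: (ln(x))² = 2ln(x).
Test a specific point where both sides are defined: x = 2.
LHS = (ln(x))² ≈ 0.4805
RHS = 2ln(x) ≈ 1.3863
Since 0.4805 ≠ 1.3863, the equation fails at this point, so it cannot hold for every real x for which both sides are defined.
2ln(x) equals ln(x²), which is not the same as (ln x)².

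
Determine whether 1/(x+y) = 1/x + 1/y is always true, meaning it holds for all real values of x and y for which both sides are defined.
No, this is NOT an identity.

Claim: 1/(x+y) = 1/x + 1/y.
Test a specific point where both sides are defined: x = -1, y = 2.
LHS = 1/(x+y) ≈ 1.0000
RHS = 1/x + 1/y ≈ -0.5000
Since 1.0000 ≠ -0.5000, the equation fails at this point, so it cannot hold for all real values of x and y for which both sides are defined.
1/x + 1/y = (x+y)/(xy), which is not 1/(x+y).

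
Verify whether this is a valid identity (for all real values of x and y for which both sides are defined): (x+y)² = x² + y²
Claim: (x+y)² = x² + y².
Test a specific point where both sides are defined: x = 2, y = -3.
LHS = (x+y)² ≈ 1.0000
RHS = x² + y² ≈ 13.0000
Since 1.0000 ≠ 13.0000, the equation fails at this point, so it cannot hold for all real values of x and y for which both sides are defined.
The correct expansion is (x+y)² = x² + 2xy + y²; the cross term 2xy is missing.

Conclusion: No, this is NOT an identity.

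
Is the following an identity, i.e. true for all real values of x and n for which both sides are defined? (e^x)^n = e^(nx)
Claim: (e^x)^n = e^(nx).
Reasoning: e^x is a positive real number, and for a positive base B and real exponent n, B^n = e^(n·ln B). With B = e^x, ln B = x, so (e^x)^n = e^(n·x).
So the two sides agree for all real values of x and n for which both sides are defined.

Conclusion: Yes, this is an identity.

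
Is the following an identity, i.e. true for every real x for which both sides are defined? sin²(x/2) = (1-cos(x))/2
Yes, this is an identity.

Claim: sin²(x/2) = (1-cos(x))/2.
Reasoning: Use cos(2θ) = 1 - 2sin²θ with θ = x/2: cos(x) = 1 - 2sin²(x/2). Solving for sin²(x/2) gives (1 - cos(x))/2.
So the two sides agree for every real x for which both sides are defined.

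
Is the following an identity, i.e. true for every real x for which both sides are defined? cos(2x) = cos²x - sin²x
Claim: cos(2x) = cos²x - sin²x.
Reasoning: Put y = x in the addition formula cos(x+y) = cos(x)cos(y) - sin(x)sin(y): cos(2x) = cos²x - sin²x.
So the two sides agree for every real x for which both sides are defined.

Conclusion: Yes, this is an identity.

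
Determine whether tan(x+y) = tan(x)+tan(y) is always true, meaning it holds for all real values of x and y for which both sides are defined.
Claim: tan(x+y) = tan(x)+tan(y).
Test a specific point where both sides are defined: x = 3π/4, y = -π/3.
LHS = tan(x+y) ≈ 3.7321
RHS = tan(x)+tan(y) ≈ -2.7321
Since 3.7321 ≠ -2.7321, the equation fails at this point, so it cannot hold for all real values of x and y for which both sides are defined.
The correct formula is tan(x+y) = (tan(x) + tan(y))/(1 - tan(x)tan(y)).

Conclusion: No, this is NOT an identity.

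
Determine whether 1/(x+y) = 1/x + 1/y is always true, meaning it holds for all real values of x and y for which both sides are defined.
Claim: 1/(x+y) = 1/x + 1/y.
Test a specific point where both sides are defined: x = -1, y = 3.
LHS = 1/(x+y) ≈ 0.5000
RHS = 1/x + 1/y ≈ -0.6667
Since 0.5000 ≠ -0.6667, the equation fails at this point, so it cannot hold for all real values of x and y for which both sides are defined.
1/x + 1/y = (x+y)/(xy), which is not 1/(x+y).

Conclusion: No, this is NOT an identity.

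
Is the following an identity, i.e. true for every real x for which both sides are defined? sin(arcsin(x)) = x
Yes, this is an identity.

Claim: sin(arcsin(x)) = x.
Reasoning: For -1 ≤ x ≤ 1 (where arcsin is defined), arcsin(x) is by definition an angle whose sine equals x. Taking the sine of that angle returns x. (Note the other order, arcsin(sin x) = x, is NOT an identity.)
So the two sides agree for every real x for which both sides are defined.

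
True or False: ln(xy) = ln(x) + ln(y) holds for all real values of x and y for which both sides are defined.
True.

Claim: ln(xy) = ln(x) + ln(y).
Reasoning: Both sides are simultaneously defined only when x, y > 0. Write x = e^p, y = e^q (p = ln x, q = ln y). Then xy = e^p · e^q = e^(p+q), so ln(xy) = p + q = ln(x) + ln(y).
So the two sides agree for all real values of x and y for which both sides are defined.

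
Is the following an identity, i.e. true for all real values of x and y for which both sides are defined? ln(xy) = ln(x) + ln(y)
Yes, this is an identity.

Claim: ln(xy) = ln(x) + ln(y).
Reasoning: Both sides are simultaneously defined only when x, y > 0. Write x = e^p, y = e^q (p = ln x, q = ln y). Then xy = e^p · e^q = e^(p+q), so ln(xy) = p + q = ln(x) + ln(y).
So the two sides agree for all real values of x and y for which both sides are defined.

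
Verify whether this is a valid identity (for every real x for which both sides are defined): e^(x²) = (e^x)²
Claim: e^(x²) = (e^x)².
Test a specific point where both sides are defined: x = -1.
LHS = e^(x²) ≈ 2.7183
RHS = (e^x)² ≈ 0.1353
Since 2.7183 ≠ 0.1353, the equation fails at this point, so it cannot hold for every real x for which both sides are defined.
(e^x)² = e^(2x), and 2x ≠ x² in general.

Conclusion: No, this is NOT an identity.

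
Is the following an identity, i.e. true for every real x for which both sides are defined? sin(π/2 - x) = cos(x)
Yes, this is an identity.

Claim: sin(π/2 - x) = cos(x).
Reasoning: Use sin(u - v) = sin(u)cos(v) - cos(u)sin(v) with u = π/2, v = x: sin(π/2)cos(x) - cos(π/2)sin(x) = 1·cos(x) - 0·sin(x) = cos(x).
So the two sides agree for every real x for which both sides are defined.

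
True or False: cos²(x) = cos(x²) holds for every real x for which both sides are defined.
False.

Claim: cos²(x) = cos(x²).
Test a specific point where both sides are defined: x = 2π/3.
LHS = cos²(x) ≈ 0.2500
RHS = cos(x²) ≈ -0.3202
Since 0.2500 ≠ -0.3202, the equation fails at this point, so it cannot hold for every real x for which both sides are defined.
cos²(x) means (cos x)², squaring the output; cos(x²) squares the input. These are different functions.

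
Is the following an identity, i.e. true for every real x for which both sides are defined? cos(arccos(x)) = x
Yes, this is an identity.

Claim: cos(arccos(x)) = x.
Reasoning: For -1 ≤ x ≤ 1 (where arccos is defined), arccos(x) is by definition an angle whose cosine equals x. Taking the cosine of that angle returns x. (Note the other order, arccos(cos x) = x, is NOT an identity.)
So the two sides agree for every real x for which both sides are defined.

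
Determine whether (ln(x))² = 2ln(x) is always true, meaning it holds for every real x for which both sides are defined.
Claim: (ln(x))² = 2ln(x).
Test a specific point where both sides are defined: x = 4.
LHS = (ln(x))² ≈ 1.9218
RHS = 2ln(x) ≈ 2.7726
Since 1.9218 ≠ 2.7726, the equation fails at this point, so it cannot hold for every real x for which both sides are defined.
2ln(x) equals ln(x²), which is not the same as (ln x)².

Conclusion: No, this is NOT an identity.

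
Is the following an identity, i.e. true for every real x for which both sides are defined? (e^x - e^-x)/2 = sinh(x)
Claim: (e^x - e^-x)/2 = sinh(x).
Reasoning: This is exactly the definition of the hyperbolic sine: sinh(x) := (e^x - e^-x)/2.
So the two sides agree for every real x for which both sides are defined.

Conclusion: Yes, this is an identity.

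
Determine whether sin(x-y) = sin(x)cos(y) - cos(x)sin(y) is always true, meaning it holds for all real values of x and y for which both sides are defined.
Claim: sin(x-y) = sin(x)cos(y) - cos(x)sin(y).
Reasoning: Replace y by -y in sin(x+y) = sin(x)cos(y) + cos(x)sin(y) and use cos(-y) = cos(y), sin(-y) = -sin(y): sin(x-y) = sin(x)cos(y) - cos(x)sin(y).
So the two sides agree for all real values of x and y for which both sides are defined.

Conclusion: Yes, this is an identity.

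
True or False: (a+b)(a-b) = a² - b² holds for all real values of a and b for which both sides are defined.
Claim: (a+b)(a-b) = a² - b².
Reasoning: Expand: (a+b)(a-b) = a² - ab + ba - b² = a² - b² (the cross terms cancel).
So the two sides agree for all real values of a and b for which both sides are defined.

Conclusion: True.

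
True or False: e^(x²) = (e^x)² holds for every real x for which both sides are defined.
False.

Claim: e^(x²) = (e^x)².
Test a specific point where both sides are defined: x = -2.
LHS = e^(x²) ≈ 54.5982
RHS = (e^x)² ≈ 0.0183
Since 54.5982 ≠ 0.0183, the equation fails at this point, so it cannot hold for every real x for which both sides are defined.
(e^x)² = e^(2x), and 2x ≠ x² in general.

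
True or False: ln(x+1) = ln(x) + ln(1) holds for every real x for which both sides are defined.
False.

Claim: ln(x+1) = ln(x) + ln(1).
Test a specific point where both sides are defined: x = 3.
LHS = ln(x+1) ≈ 1.3863
RHS = ln(x) + ln(1) ≈ 1.0986
Since 1.3863 ≠ 1.0986, the equation fails at this point, so it cannot hold for every real x for which both sides are defined.
ln(1) = 0, so the right side is just ln(x), which differs from ln(x+1).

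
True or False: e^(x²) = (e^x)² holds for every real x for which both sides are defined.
False.

Claim: e^(x²) = (e^x)².
Test a specific point where both sides are defined: x = -1.
LHS = e^(x²) ≈ 2.7183
RHS = (e^x)² ≈ 0.1353
Since 2.7183 ≠ 0.1353, the equation fails at this point, so it cannot hold for every real x for which both sides are defined.
(e^x)² = e^(2x), and 2x ≠ x² in general.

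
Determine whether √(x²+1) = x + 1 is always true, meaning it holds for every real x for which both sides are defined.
No, this is NOT an identity.

Claim: √(x²+1) = x + 1.
Test a specific point where both sides are defined: x = -2.
LHS = √(x²+1) ≈ 2.2361
RHS = x + 1 ≈ -1.0000
Since 2.2361 ≠ -1.0000, the equation fails at this point, so it cannot hold for every real x for which both sides are defined.
(x+1)² = x² + 2x + 1 ≠ x² + 1 unless x = 0.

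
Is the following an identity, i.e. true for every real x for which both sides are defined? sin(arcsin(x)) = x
Claim: sin(arcsin(x)) = x.
Reasoning: For -1 ≤ x ≤ 1 (where arcsin is defined), arcsin(x) is by definition an angle whose sine equals x. Taking the sine of that angle returns x. (Note the other order, arcsin(sin x) = x, is NOT an identity.)
So the two sides agree for every real x for which both sides are defined.

Conclusion: Yes, this is an identity.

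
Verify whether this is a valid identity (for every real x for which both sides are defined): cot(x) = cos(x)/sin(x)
Yes, this is an identity.

Claim: cot(x) = cos(x)/sin(x).
Reasoning: cot(x) is defined as 1/tan(x) = 1/(sin(x)/cos(x)) = cos(x)/sin(x), wherever sin(x) ≠ 0.
So the two sides agree for every real x for which both sides are defined.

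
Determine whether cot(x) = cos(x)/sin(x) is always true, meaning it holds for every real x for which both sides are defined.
Claim: cot(x) = cos(x)/sin(x).
Reasoning: cot(x) is defined as 1/tan(x) = 1/(sin(x)/cos(x)) = cos(x)/sin(x), wherever sin(x) ≠ 0.
So the two sides agree for every real x for which both sides are defined.

Conclusion: Yes, this is an identity.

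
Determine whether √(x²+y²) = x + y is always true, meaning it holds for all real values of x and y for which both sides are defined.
Claim: √(x²+y²) = x + y.
Test a specific point where both sides are defined: x = 4, y = 2.
LHS = √(x²+y²) ≈ 4.4721
RHS = x + y ≈ 6.0000
Since 4.4721 ≠ 6.0000, the equation fails at this point, so it cannot hold for all real values of x and y for which both sides are defined.
(x+y)² = x² + 2xy + y², not x² + y², so the square root does not split this way.

Conclusion: No, this is NOT an identity.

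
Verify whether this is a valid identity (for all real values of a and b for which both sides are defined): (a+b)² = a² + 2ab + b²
Claim: (a+b)² = a² + 2ab + b².
Reasoning: Expand: (a+b)² = (a+b)(a+b) = a·a + a·b + b·a + b·b = a² + 2ab + b².
So the two sides agree for all real values of a and b for which both sides are defined.

Conclusion: Yes, this is an identity.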